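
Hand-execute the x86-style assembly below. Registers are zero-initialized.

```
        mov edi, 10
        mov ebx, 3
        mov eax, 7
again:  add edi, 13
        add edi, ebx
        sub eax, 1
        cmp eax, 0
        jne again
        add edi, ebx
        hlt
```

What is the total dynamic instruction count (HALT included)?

40

after mov edi, 10: edi=10
after mov ebx, 3: ebx=3
after mov eax, 7: eax=7
after add edi, 13: edi=10+13=23
after add edi, ebx: edi=23+3=26
after sub eax, 1: eax=7-1=6
cmp eax, 0  (cmp 6,0)
jne again: taken
after add edi, 13: edi=26+13=39
after add edi, ebx: edi=39+3=42
after sub eax, 1: eax=6-1=5
cmp eax, 0  (cmp 5,0)
jne again: taken
after add edi, 13: edi=42+13=55
after add edi, ebx: edi=55+3=58
after sub eax, 1: eax=5-1=4
cmp eax, 0  (cmp 4,0)
jne again: taken
after add edi, 13: edi=58+13=71
after add edi, ebx: edi=71+3=74
after sub eax, 1: eax=4-1=3
cmp eax, 0  (cmp 3,0)
jne again: taken
after add edi, 13: edi=74+13=87
after add edi, ebx: edi=87+3=90
after sub eax, 1: eax=3-1=2
cmp eax, 0  (cmp 2,0)
jne again: taken
after add edi, 13: edi=90+13=103
after add edi, ebx: edi=103+3=106
after sub eax, 1: eax=2-1=1
cmp eax, 0  (cmp 1,0)
jne again: taken
after add edi, 13: edi=106+13=119
after add edi, ebx: edi=119+3=122
after sub eax, 1: eax=1-1=0
cmp eax, 0  (cmp 0,0)
jne again: not taken
after add edi, ebx: edi=122+3=125
halt.
Total executed instructions: 40.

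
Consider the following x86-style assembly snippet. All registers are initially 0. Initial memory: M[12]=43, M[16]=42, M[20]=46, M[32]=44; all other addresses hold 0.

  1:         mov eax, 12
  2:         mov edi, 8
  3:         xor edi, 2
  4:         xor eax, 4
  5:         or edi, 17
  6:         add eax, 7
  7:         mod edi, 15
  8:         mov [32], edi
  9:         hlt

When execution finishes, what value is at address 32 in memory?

12

mov eax, 12 → eax=12
mov edi, 8 → edi=8
xor edi, 2 → edi=8^2=10
xor eax, 4 → eax=12^4=8
or edi, 17 → edi=10|17=27
add eax, 7 → eax=8+7=15
mod edi, 15 → edi=27%15=12
mov [32], edi → M[32]=12
halt.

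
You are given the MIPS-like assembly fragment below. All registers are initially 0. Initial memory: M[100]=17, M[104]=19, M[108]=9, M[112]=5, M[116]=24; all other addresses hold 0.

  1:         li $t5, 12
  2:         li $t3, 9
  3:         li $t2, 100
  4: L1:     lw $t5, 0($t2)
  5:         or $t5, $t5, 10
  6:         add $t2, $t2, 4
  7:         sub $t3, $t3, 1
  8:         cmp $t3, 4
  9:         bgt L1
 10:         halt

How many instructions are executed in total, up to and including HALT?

$t5=12
$t3=9
$t2=100
$t5=M[100]=17
$t5=17|10=27
$t2=100+4=104
$t3=9-1=8
cmp $t3, 4  (cmp 8,4)
bgt L1: taken
$t5=M[104]=19
$t5=19|10=27
$t2=104+4=108
$t3=8-1=7
cmp $t3, 4  (cmp 7,4)
bgt L1: taken
$t5=M[108]=9
$t5=9|10=11
$t2=108+4=112
$t3=7-1=6
cmp $t3, 4  (cmp 6,4)
bgt L1: taken
$t5=M[112]=5
$t5=5|10=15
$t2=112+4=116
$t3=6-1=5
cmp $t3, 4  (cmp 5,4)
bgt L1: taken
$t5=M[116]=24
$t5=24|10=26
$t2=116+4=120
$t3=5-1=4
cmp $t3, 4  (cmp 4,4)
bgt L1: not taken
halt.
Total executed instructions: 34.

34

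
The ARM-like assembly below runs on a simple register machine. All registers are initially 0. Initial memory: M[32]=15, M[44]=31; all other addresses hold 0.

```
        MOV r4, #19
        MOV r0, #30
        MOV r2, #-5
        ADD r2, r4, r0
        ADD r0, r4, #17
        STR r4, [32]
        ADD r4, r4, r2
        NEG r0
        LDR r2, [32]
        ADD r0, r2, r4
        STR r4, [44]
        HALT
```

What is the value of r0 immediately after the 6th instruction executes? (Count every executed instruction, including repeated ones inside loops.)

r4=19
r0=30
r2=-5
r2=19+30=49
r0=19+17=36
STR r4, [32] → M[32]=19
After step 6: r0 = 36.

36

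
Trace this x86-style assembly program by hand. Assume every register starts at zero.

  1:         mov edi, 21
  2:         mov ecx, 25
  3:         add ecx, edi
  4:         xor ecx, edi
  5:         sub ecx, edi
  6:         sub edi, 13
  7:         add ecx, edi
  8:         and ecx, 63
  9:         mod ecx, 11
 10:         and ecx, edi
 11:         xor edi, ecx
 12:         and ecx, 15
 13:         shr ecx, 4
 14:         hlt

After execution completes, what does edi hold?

8

after mov edi, 21: edi=21
after mov ecx, 25: ecx=25
after add ecx, edi: ecx=25+21=46
after xor ecx, edi: ecx=46^21=59
after sub ecx, edi: ecx=59-21=38
after sub edi, 13: edi=21-13=8
after add ecx, edi: ecx=38+8=46
after and ecx, 63: ecx=46&63=46
after mod ecx, 11: ecx=46%11=2
after and ecx, edi: ecx=2&8=0
after xor edi, ecx: edi=8^0=8
after and ecx, 15: ecx=0&15=0
after shr ecx, 4: ecx=0>>4=0
halt.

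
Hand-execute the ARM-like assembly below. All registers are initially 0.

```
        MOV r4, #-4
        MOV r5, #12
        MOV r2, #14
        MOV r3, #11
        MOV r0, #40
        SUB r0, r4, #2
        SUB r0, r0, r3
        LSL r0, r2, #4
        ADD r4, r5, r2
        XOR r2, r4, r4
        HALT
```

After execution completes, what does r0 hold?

224

r4=-4
r5=12
r2=14
r3=11
r0=40
r0=(-4)-2=-6
r0=(-6)-11=-17
r0=14<<4=224
r4=12+14=26
r2=26^26=0
halt.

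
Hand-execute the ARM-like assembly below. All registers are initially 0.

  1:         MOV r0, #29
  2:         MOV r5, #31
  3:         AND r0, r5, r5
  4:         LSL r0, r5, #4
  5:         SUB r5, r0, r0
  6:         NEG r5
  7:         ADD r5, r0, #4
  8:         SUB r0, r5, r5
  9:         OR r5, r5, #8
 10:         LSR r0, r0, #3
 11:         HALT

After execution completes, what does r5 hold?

r0=29
r5=31
r0=31&31=31
r0=31<<4=496
r5=496-496=0
r5=-(0)=0
r5=496+4=500
r0=500-500=0
r5=500|8=508
r0=0>>3=0
halt.

508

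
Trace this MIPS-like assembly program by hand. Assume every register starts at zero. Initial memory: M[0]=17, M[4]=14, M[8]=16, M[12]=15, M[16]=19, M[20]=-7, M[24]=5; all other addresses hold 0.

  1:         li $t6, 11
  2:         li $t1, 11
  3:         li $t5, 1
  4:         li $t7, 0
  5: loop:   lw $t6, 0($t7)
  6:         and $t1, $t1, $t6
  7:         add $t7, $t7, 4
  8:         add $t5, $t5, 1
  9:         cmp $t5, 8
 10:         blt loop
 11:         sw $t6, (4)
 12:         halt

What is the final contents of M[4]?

5

li $t6, 11 → $t6=11
li $t1, 11 → $t1=11
li $t5, 1 → $t5=1
li $t7, 0 → $t7=0
lw $t6, 0($t7) → $t6=M[0]=17
and $t1, $t1, $t6 → $t1=11&17=1
add $t7, $t7, 4 → $t7=0+4=4
add $t5, $t5, 1 → $t5=1+1=2
cmp $t5, 8  (cmp 2,8)
blt loop: taken
lw $t6, 0($t7) → $t6=M[4]=14
and $t1, $t1, $t6 → $t1=1&14=0
add $t7, $t7, 4 → $t7=4+4=8
add $t5, $t5, 1 → $t5=2+1=3
cmp $t5, 8  (cmp 3,8)
blt loop: taken
lw $t6, 0($t7) → $t6=M[8]=16
and $t1, $t1, $t6 → $t1=0&16=0
add $t7, $t7, 4 → $t7=8+4=12
add $t5, $t5, 1 → $t5=3+1=4
cmp $t5, 8  (cmp 4,8)
blt loop: taken
lw $t6, 0($t7) → $t6=M[12]=15
and $t1, $t1, $t6 → $t1=0&15=0
add $t7, $t7, 4 → $t7=12+4=16
add $t5, $t5, 1 → $t5=4+1=5
cmp $t5, 8  (cmp 5,8)
blt loop: taken
lw $t6, 0($t7) → $t6=M[16]=19
and $t1, $t1, $t6 → $t1=0&19=0
add $t7, $t7, 4 → $t7=16+4=20
add $t5, $t5, 1 → $t5=5+1=6
cmp $t5, 8  (cmp 6,8)
blt loop: taken
lw $t6, 0($t7) → $t6=M[20]=-7
and $t1, $t1, $t6 → $t1=0&(-7)=0
add $t7, $t7, 4 → $t7=20+4=24
add $t5, $t5, 1 → $t5=6+1=7
cmp $t5, 8  (cmp 7,8)
blt loop: taken
lw $t6, 0($t7) → $t6=M[24]=5
and $t1, $t1, $t6 → $t1=0&5=0
add $t7, $t7, 4 → $t7=24+4=28
add $t5, $t5, 1 → $t5=7+1=8
cmp $t5, 8  (cmp 8,8)
blt loop: not taken
sw $t6, (4) → M[4]=5
halt.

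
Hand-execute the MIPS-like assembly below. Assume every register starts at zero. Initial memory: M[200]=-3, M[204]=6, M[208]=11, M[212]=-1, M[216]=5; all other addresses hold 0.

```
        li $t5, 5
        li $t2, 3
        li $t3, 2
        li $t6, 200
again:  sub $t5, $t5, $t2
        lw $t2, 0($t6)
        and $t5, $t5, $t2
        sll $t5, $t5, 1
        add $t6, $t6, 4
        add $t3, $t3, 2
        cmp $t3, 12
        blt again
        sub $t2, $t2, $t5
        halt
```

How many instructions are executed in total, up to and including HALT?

46

$t5=5
$t2=3
$t3=2
$t6=200
$t5=5-3=2
$t2=M[200]=-3
$t5=2&(-3)=0
$t5=0<<1=0
$t6=200+4=204
$t3=2+2=4
cmp $t3, 12  (cmp 4,12)
blt again: taken
$t5=0-(-3)=3
$t2=M[204]=6
$t5=3&6=2
$t5=2<<1=4
$t6=204+4=208
$t3=4+2=6
cmp $t3, 12  (cmp 6,12)
blt again: taken
$t5=4-6=-2
$t2=M[208]=11
$t5=(-2)&11=10
$t5=10<<1=20
$t6=208+4=212
$t3=6+2=8
cmp $t3, 12  (cmp 8,12)
blt again: taken
$t5=20-11=9
$t2=M[212]=-1
$t5=9&(-1)=9
$t5=9<<1=18
$t6=212+4=216
$t3=8+2=10
cmp $t3, 12  (cmp 10,12)
blt again: taken
$t5=18-(-1)=19
$t2=M[216]=5
$t5=19&5=1
$t5=1<<1=2
$t6=216+4=220
$t3=10+2=12
cmp $t3, 12  (cmp 12,12)
blt again: not taken
$t2=5-2=3
halt.
Total executed instructions: 46.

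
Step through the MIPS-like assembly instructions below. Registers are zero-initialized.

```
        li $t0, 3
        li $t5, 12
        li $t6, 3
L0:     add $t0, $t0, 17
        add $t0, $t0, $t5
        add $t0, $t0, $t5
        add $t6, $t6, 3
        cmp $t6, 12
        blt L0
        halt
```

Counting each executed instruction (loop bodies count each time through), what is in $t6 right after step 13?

$t0=3
$t5=12
$t6=3
$t0=3+17=20
$t0=20+12=32
$t0=32+12=44
$t6=3+3=6
cmp $t6, 12  (cmp 6,12)
blt L0: taken
$t0=44+17=61
$t0=61+12=73
$t0=73+12=85
$t6=6+3=9
After step 13: $t6 = 9.

9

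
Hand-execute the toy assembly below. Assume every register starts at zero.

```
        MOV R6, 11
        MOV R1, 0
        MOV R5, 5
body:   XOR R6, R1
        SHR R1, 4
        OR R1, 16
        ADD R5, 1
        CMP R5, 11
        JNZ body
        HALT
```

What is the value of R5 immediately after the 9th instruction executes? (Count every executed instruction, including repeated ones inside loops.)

6

after MOV R6, 11: R6=11
after MOV R1, 0: R1=0
after MOV R5, 5: R5=5
after XOR R6, R1: R6=11^0=11
after SHR R1, 4: R1=0>>4=0
after OR R1, 16: R1=0|16=16
after ADD R5, 1: R5=5+1=6
CMP R5, 11  (cmp 6,11)
JNZ body: taken
After step 9: R5 = 6.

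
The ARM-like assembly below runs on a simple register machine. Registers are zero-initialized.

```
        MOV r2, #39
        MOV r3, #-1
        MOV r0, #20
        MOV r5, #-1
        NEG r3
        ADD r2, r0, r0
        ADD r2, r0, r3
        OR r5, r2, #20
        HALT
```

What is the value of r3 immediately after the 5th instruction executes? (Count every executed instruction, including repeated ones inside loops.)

after MOV r2, #39: r2=39
after MOV r3, #-1: r3=-1
after MOV r0, #20: r0=20
after MOV r5, #-1: r5=-1
after NEG r3: r3=-(-1)=1
After step 5: r3 = 1.

1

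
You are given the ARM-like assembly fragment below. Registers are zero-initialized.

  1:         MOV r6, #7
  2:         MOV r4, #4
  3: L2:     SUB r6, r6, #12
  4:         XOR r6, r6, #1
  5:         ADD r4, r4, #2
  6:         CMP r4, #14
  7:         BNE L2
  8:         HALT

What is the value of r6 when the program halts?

-54

r6=7
r4=4
r6=7-12=-5
r6=(-5)^1=-6
r4=4+2=6
CMP r4, #14  (cmp 6,14)
BNE L2: taken
r6=(-6)-12=-18
r6=(-18)^1=-17
r4=6+2=8
CMP r4, #14  (cmp 8,14)
BNE L2: taken
r6=(-17)-12=-29
r6=(-29)^1=-30
r4=8+2=10
CMP r4, #14  (cmp 10,14)
BNE L2: taken
r6=(-30)-12=-42
r6=(-42)^1=-41
r4=10+2=12
CMP r4, #14  (cmp 12,14)
BNE L2: taken
r6=(-41)-12=-53
r6=(-53)^1=-54
r4=12+2=14
CMP r4, #14  (cmp 14,14)
BNE L2: not taken
halt.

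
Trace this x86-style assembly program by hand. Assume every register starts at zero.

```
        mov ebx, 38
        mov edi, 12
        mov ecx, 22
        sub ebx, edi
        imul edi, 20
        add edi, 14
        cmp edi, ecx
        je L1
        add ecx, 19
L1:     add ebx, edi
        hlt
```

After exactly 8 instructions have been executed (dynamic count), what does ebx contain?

ebx=38
edi=12
ecx=22
ebx=38-12=26
edi=12*20=240
edi=240+14=254
cmp edi, ecx  (cmp 254,22)
je L1: not taken
After step 8: ebx = 26.

26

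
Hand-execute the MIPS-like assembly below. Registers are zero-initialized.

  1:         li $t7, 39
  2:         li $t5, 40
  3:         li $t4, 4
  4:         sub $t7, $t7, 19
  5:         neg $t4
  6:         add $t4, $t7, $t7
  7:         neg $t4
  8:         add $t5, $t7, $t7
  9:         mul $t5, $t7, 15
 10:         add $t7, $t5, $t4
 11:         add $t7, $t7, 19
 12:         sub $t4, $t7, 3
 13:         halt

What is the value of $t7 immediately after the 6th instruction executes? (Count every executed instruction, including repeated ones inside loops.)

$t7=39
$t5=40
$t4=4
$t7=39-19=20
$t4=-(4)=-4
$t4=20+20=40
After step 6: $t7 = 20.

20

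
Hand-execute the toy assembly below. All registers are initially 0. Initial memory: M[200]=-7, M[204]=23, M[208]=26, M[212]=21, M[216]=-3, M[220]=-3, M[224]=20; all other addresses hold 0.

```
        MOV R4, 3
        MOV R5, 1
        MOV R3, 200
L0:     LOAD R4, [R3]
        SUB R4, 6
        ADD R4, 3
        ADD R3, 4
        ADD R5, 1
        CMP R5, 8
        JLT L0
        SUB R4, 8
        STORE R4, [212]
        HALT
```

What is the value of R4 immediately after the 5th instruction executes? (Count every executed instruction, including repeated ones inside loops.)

-13

MOV R4, 3 → R4=3
MOV R5, 1 → R5=1
MOV R3, 200 → R3=200
LOAD R4, [R3] → R4=M[200]=-7
SUB R4, 6 → R4=(-7)-6=-13
After step 5: R4 = -13.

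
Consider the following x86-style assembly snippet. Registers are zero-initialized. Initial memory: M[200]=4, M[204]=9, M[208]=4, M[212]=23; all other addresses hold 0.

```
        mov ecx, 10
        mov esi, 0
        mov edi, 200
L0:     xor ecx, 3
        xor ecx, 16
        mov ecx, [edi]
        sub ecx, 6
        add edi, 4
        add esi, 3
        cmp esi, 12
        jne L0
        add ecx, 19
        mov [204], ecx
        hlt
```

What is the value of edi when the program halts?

216

ecx=10
esi=0
edi=200
ecx=10^3=9
ecx=9^16=25
ecx=M[200]=4
ecx=4-6=-2
edi=200+4=204
esi=0+3=3
cmp esi, 12  (cmp 3,12)
jne L0: taken
ecx=(-2)^3=-3
ecx=(-3)^16=-19
ecx=M[204]=9
ecx=9-6=3
edi=204+4=208
esi=3+3=6
cmp esi, 12  (cmp 6,12)
jne L0: taken
ecx=3^3=0
ecx=0^16=16
ecx=M[208]=4
ecx=4-6=-2
edi=208+4=212
esi=6+3=9
cmp esi, 12  (cmp 9,12)
jne L0: taken
ecx=(-2)^3=-3
ecx=(-3)^16=-19
ecx=M[212]=23
ecx=23-6=17
edi=212+4=216
esi=9+3=12
cmp esi, 12  (cmp 12,12)
jne L0: not taken
ecx=17+19=36
mov [204], ecx → M[204]=36
halt.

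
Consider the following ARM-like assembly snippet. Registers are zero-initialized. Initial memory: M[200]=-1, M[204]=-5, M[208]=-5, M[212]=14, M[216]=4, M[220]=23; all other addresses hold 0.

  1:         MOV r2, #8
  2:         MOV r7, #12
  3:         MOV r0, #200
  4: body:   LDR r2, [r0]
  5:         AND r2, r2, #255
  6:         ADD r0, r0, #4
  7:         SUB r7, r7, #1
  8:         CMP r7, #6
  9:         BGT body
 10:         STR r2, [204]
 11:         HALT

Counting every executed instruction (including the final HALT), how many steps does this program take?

41

after MOV r2, #8: r2=8
after MOV r7, #12: r7=12
after MOV r0, #200: r0=200
after LDR r2, [r0]: r2=M[200]=-1
after AND r2, r2, #255: r2=(-1)&255=255
after ADD r0, r0, #4: r0=200+4=204
after SUB r7, r7, #1: r7=12-1=11
CMP r7, #6  (cmp 11,6)
BGT body: taken
after LDR r2, [r0]: r2=M[204]=-5
after AND r2, r2, #255: r2=(-5)&255=251
after ADD r0, r0, #4: r0=204+4=208
after SUB r7, r7, #1: r7=11-1=10
CMP r7, #6  (cmp 10,6)
BGT body: taken
after LDR r2, [r0]: r2=M[208]=-5
after AND r2, r2, #255: r2=(-5)&255=251
after ADD r0, r0, #4: r0=208+4=212
after SUB r7, r7, #1: r7=10-1=9
CMP r7, #6  (cmp 9,6)
BGT body: taken
after LDR r2, [r0]: r2=M[212]=14
after AND r2, r2, #255: r2=14&255=14
after ADD r0, r0, #4: r0=212+4=216
after SUB r7, r7, #1: r7=9-1=8
CMP r7, #6  (cmp 8,6)
BGT body: taken
after LDR r2, [r0]: r2=M[216]=4
after AND r2, r2, #255: r2=4&255=4
after ADD r0, r0, #4: r0=216+4=220
after SUB r7, r7, #1: r7=8-1=7
CMP r7, #6  (cmp 7,6)
BGT body: taken
after LDR r2, [r0]: r2=M[220]=23
after AND r2, r2, #255: r2=23&255=23
after ADD r0, r0, #4: r0=220+4=224
after SUB r7, r7, #1: r7=7-1=6
CMP r7, #6  (cmp 6,6)
BGT body: not taken
STR r2, [204] → M[204]=23
halt.
Total executed instructions: 41.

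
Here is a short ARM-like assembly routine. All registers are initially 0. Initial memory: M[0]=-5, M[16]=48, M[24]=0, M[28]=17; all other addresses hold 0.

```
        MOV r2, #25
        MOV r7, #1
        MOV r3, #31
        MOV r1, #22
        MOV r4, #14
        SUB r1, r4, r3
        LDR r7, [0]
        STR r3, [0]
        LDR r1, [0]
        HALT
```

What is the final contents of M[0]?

r2=25
r7=1
r3=31
r1=22
r4=14
r1=14-31=-17
r7=M[0]=-5
STR r3, [0] → M[0]=31
r1=M[0]=31
halt.

31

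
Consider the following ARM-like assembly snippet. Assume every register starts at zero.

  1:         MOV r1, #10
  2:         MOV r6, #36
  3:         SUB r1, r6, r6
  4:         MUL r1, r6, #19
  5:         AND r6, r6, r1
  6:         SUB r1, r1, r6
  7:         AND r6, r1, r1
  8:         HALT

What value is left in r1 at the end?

648

MOV r1, #10 → r1=10
MOV r6, #36 → r6=36
SUB r1, r6, r6 → r1=36-36=0
MUL r1, r6, #19 → r1=36*19=684
AND r6, r6, r1 → r6=36&684=36
SUB r1, r1, r6 → r1=684-36=648
AND r6, r1, r1 → r6=648&648=648
halt.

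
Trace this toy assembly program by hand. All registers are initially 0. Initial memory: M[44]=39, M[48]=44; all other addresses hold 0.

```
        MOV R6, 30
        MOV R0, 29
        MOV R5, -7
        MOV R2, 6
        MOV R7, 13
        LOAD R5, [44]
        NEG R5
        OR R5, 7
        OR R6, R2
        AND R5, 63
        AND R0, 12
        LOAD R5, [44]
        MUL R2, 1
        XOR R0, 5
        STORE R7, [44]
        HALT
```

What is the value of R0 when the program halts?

after MOV R6, 30: R6=30
after MOV R0, 29: R0=29
after MOV R5, -7: R5=-7
after MOV R2, 6: R2=6
after MOV R7, 13: R7=13
after LOAD R5, [44]: R5=M[44]=39
after NEG R5: R5=-(39)=-39
after OR R5, 7: R5=(-39)|7=-33
after OR R6, R2: R6=30|6=30
after AND R5, 63: R5=(-33)&63=31
after AND R0, 12: R0=29&12=12
after LOAD R5, [44]: R5=M[44]=39
after MUL R2, 1: R2=6*1=6
after XOR R0, 5: R0=12^5=9
STORE R7, [44] → M[44]=13
halt.

9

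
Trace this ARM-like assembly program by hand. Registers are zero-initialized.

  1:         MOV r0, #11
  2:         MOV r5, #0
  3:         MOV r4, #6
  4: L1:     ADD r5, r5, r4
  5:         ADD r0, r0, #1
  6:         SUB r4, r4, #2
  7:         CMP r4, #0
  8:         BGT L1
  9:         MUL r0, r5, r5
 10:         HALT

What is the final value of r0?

MOV r0, #11 → r0=11
MOV r5, #0 → r5=0
MOV r4, #6 → r4=6
ADD r5, r5, r4 → r5=0+6=6
ADD r0, r0, #1 → r0=11+1=12
SUB r4, r4, #2 → r4=6-2=4
CMP r4, #0  (cmp 4,0)
BGT L1: taken
ADD r5, r5, r4 → r5=6+4=10
ADD r0, r0, #1 → r0=12+1=13
SUB r4, r4, #2 → r4=4-2=2
CMP r4, #0  (cmp 2,0)
BGT L1: taken
ADD r5, r5, r4 → r5=10+2=12
ADD r0, r0, #1 → r0=13+1=14
SUB r4, r4, #2 → r4=2-2=0
CMP r4, #0  (cmp 0,0)
BGT L1: not taken
MUL r0, r5, r5 → r0=12*12=144
halt.

144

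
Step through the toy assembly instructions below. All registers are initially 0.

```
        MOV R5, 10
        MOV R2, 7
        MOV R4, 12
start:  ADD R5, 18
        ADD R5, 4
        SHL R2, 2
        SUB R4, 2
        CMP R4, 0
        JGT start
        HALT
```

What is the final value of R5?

142

after MOV R5, 10: R5=10
after MOV R2, 7: R2=7
after MOV R4, 12: R4=12
after ADD R5, 18: R5=10+18=28
after ADD R5, 4: R5=28+4=32
after SHL R2, 2: R2=7<<2=28
after SUB R4, 2: R4=12-2=10
CMP R4, 0  (cmp 10,0)
JGT start: taken
after ADD R5, 18: R5=32+18=50
after ADD R5, 4: R5=50+4=54
after SHL R2, 2: R2=28<<2=112
after SUB R4, 2: R4=10-2=8
CMP R4, 0  (cmp 8,0)
JGT start: taken
after ADD R5, 18: R5=54+18=72
after ADD R5, 4: R5=72+4=76
after SHL R2, 2: R2=112<<2=448
after SUB R4, 2: R4=8-2=6
CMP R4, 0  (cmp 6,0)
JGT start: taken
after ADD R5, 18: R5=76+18=94
after ADD R5, 4: R5=94+4=98
after SHL R2, 2: R2=448<<2=1792
after SUB R4, 2: R4=6-2=4
CMP R4, 0  (cmp 4,0)
JGT start: taken
after ADD R5, 18: R5=98+18=116
after ADD R5, 4: R5=116+4=120
after SHL R2, 2: R2=1792<<2=7168
after SUB R4, 2: R4=4-2=2
CMP R4, 0  (cmp 2,0)
JGT start: taken
after ADD R5, 18: R5=120+18=138
after ADD R5, 4: R5=138+4=142
after SHL R2, 2: R2=7168<<2=28672
after SUB R4, 2: R4=2-2=0
CMP R4, 0  (cmp 0,0)
JGT start: not taken
halt.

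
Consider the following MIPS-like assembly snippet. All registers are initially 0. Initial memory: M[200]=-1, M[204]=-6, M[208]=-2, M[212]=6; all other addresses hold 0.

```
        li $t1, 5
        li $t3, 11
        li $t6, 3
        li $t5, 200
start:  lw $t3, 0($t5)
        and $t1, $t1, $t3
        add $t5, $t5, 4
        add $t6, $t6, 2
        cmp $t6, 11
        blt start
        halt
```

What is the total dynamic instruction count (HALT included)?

after li $t1, 5: $t1=5
after li $t3, 11: $t3=11
after li $t6, 3: $t6=3
after li $t5, 200: $t5=200
after lw $t3, 0($t5): $t3=M[200]=-1
after and $t1, $t1, $t3: $t1=5&(-1)=5
after add $t5, $t5, 4: $t5=200+4=204
after add $t6, $t6, 2: $t6=3+2=5
cmp $t6, 11  (cmp 5,11)
blt start: taken
after lw $t3, 0($t5): $t3=M[204]=-6
after and $t1, $t1, $t3: $t1=5&(-6)=0
after add $t5, $t5, 4: $t5=204+4=208
after add $t6, $t6, 2: $t6=5+2=7
cmp $t6, 11  (cmp 7,11)
blt start: taken
after lw $t3, 0($t5): $t3=M[208]=-2
after and $t1, $t1, $t3: $t1=0&(-2)=0
after add $t5, $t5, 4: $t5=208+4=212
after add $t6, $t6, 2: $t6=7+2=9
cmp $t6, 11  (cmp 9,11)
blt start: taken
after lw $t3, 0($t5): $t3=M[212]=6
after and $t1, $t1, $t3: $t1=0&6=0
after add $t5, $t5, 4: $t5=212+4=216
after add $t6, $t6, 2: $t6=9+2=11
cmp $t6, 11  (cmp 11,11)
blt start: not taken
halt.
Total executed instructions: 29.

29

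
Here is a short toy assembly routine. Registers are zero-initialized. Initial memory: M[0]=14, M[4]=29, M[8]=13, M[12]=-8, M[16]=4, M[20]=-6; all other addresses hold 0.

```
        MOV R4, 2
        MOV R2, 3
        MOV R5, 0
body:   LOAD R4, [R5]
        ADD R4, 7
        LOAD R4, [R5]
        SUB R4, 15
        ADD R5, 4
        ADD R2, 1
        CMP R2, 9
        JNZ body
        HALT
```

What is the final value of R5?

MOV R4, 2 → R4=2
MOV R2, 3 → R2=3
MOV R5, 0 → R5=0
LOAD R4, [R5] → R4=M[0]=14
ADD R4, 7 → R4=14+7=21
LOAD R4, [R5] → R4=M[0]=14
SUB R4, 15 → R4=14-15=-1
ADD R5, 4 → R5=0+4=4
ADD R2, 1 → R2=3+1=4
CMP R2, 9  (cmp 4,9)
JNZ body: taken
LOAD R4, [R5] → R4=M[4]=29
ADD R4, 7 → R4=29+7=36
LOAD R4, [R5] → R4=M[4]=29
SUB R4, 15 → R4=29-15=14
ADD R5, 4 → R5=4+4=8
ADD R2, 1 → R2=4+1=5
CMP R2, 9  (cmp 5,9)
JNZ body: taken
LOAD R4, [R5] → R4=M[8]=13
ADD R4, 7 → R4=13+7=20
LOAD R4, [R5] → R4=M[8]=13
SUB R4, 15 → R4=13-15=-2
ADD R5, 4 → R5=8+4=12
ADD R2, 1 → R2=5+1=6
CMP R2, 9  (cmp 6,9)
JNZ body: taken
LOAD R4, [R5] → R4=M[12]=-8
ADD R4, 7 → R4=(-8)+7=-1
LOAD R4, [R5] → R4=M[12]=-8
SUB R4, 15 → R4=(-8)-15=-23
ADD R5, 4 → R5=12+4=16
ADD R2, 1 → R2=6+1=7
CMP R2, 9  (cmp 7,9)
JNZ body: taken
LOAD R4, [R5] → R4=M[16]=4
ADD R4, 7 → R4=4+7=11
LOAD R4, [R5] → R4=M[16]=4
SUB R4, 15 → R4=4-15=-11
ADD R5, 4 → R5=16+4=20
ADD R2, 1 → R2=7+1=8
CMP R2, 9  (cmp 8,9)
JNZ body: taken
LOAD R4, [R5] → R4=M[20]=-6
ADD R4, 7 → R4=(-6)+7=1
LOAD R4, [R5] → R4=M[20]=-6
SUB R4, 15 → R4=(-6)-15=-21
ADD R5, 4 → R5=20+4=24
ADD R2, 1 → R2=8+1=9
CMP R2, 9  (cmp 9,9)
JNZ body: not taken
halt.

24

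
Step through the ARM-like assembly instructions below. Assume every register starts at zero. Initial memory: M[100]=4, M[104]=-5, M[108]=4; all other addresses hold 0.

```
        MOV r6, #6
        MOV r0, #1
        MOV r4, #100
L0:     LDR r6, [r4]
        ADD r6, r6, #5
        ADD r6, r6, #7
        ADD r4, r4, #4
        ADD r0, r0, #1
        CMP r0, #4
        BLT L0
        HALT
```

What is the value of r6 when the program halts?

16

r6=6
r0=1
r4=100
r6=M[100]=4
r6=4+5=9
r6=9+7=16
r4=100+4=104
r0=1+1=2
CMP r0, #4  (cmp 2,4)
BLT L0: taken
r6=M[104]=-5
r6=(-5)+5=0
r6=0+7=7
r4=104+4=108
r0=2+1=3
CMP r0, #4  (cmp 3,4)
BLT L0: taken
r6=M[108]=4
r6=4+5=9
r6=9+7=16
r4=108+4=112
r0=3+1=4
CMP r0, #4  (cmp 4,4)
BLT L0: not taken
halt.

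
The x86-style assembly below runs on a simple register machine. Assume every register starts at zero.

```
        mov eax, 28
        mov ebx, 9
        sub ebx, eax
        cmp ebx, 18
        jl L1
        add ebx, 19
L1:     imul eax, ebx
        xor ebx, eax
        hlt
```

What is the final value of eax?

-532

mov eax, 28 → eax=28
mov ebx, 9 → ebx=9
sub ebx, eax → ebx=9-28=-19
cmp ebx, 18  (cmp -19,18)
jl L1: taken
imul eax, ebx → eax=28*(-19)=-532
xor ebx, eax → ebx=(-19)^(-532)=513
halt.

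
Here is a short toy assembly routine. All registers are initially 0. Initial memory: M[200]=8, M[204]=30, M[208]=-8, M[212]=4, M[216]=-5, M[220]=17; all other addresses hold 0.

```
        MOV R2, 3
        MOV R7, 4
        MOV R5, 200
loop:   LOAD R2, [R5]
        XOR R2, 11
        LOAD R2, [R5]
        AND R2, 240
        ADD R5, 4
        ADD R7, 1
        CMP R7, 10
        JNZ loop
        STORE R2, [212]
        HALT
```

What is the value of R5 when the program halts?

224

MOV R2, 3 → R2=3
MOV R7, 4 → R7=4
MOV R5, 200 → R5=200
LOAD R2, [R5] → R2=M[200]=8
XOR R2, 11 → R2=8^11=3
LOAD R2, [R5] → R2=M[200]=8
AND R2, 240 → R2=8&240=0
ADD R5, 4 → R5=200+4=204
ADD R7, 1 → R7=4+1=5
CMP R7, 10  (cmp 5,10)
JNZ loop: taken
LOAD R2, [R5] → R2=M[204]=30
XOR R2, 11 → R2=30^11=21
LOAD R2, [R5] → R2=M[204]=30
AND R2, 240 → R2=30&240=16
ADD R5, 4 → R5=204+4=208
ADD R7, 1 → R7=5+1=6
CMP R7, 10  (cmp 6,10)
JNZ loop: taken
LOAD R2, [R5] → R2=M[208]=-8
XOR R2, 11 → R2=(-8)^11=-13
LOAD R2, [R5] → R2=M[208]=-8
AND R2, 240 → R2=(-8)&240=240
ADD R5, 4 → R5=208+4=212
ADD R7, 1 → R7=6+1=7
CMP R7, 10  (cmp 7,10)
JNZ loop: taken
LOAD R2, [R5] → R2=M[212]=4
XOR R2, 11 → R2=4^11=15
LOAD R2, [R5] → R2=M[212]=4
AND R2, 240 → R2=4&240=0
ADD R5, 4 → R5=212+4=216
ADD R7, 1 → R7=7+1=8
CMP R7, 10  (cmp 8,10)
JNZ loop: taken
LOAD R2, [R5] → R2=M[216]=-5
XOR R2, 11 → R2=(-5)^11=-16
LOAD R2, [R5] → R2=M[216]=-5
AND R2, 240 → R2=(-5)&240=240
ADD R5, 4 → R5=216+4=220
ADD R7, 1 → R7=8+1=9
CMP R7, 10  (cmp 9,10)
JNZ loop: taken
LOAD R2, [R5] → R2=M[220]=17
XOR R2, 11 → R2=17^11=26
LOAD R2, [R5] → R2=M[220]=17
AND R2, 240 → R2=17&240=16
ADD R5, 4 → R5=220+4=224
ADD R7, 1 → R7=9+1=10
CMP R7, 10  (cmp 10,10)
JNZ loop: not taken
STORE R2, [212] → M[212]=16
halt.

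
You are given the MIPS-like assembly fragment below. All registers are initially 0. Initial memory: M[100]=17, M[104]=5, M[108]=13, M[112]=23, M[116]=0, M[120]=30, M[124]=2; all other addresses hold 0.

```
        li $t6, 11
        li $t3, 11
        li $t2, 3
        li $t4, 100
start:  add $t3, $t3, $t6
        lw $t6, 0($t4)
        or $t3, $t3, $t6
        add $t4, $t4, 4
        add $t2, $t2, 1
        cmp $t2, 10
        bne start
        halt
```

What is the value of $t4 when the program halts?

$t6=11
$t3=11
$t2=3
$t4=100
$t3=11+11=22
$t6=M[100]=17
$t3=22|17=23
$t4=100+4=104
$t2=3+1=4
cmp $t2, 10  (cmp 4,10)
bne start: taken
$t3=23+17=40
$t6=M[104]=5
$t3=40|5=45
$t4=104+4=108
$t2=4+1=5
cmp $t2, 10  (cmp 5,10)
bne start: taken
$t3=45+5=50
$t6=M[108]=13
$t3=50|13=63
$t4=108+4=112
$t2=5+1=6
cmp $t2, 10  (cmp 6,10)
bne start: taken
$t3=63+13=76
$t6=M[112]=23
$t3=76|23=95
$t4=112+4=116
$t2=6+1=7
cmp $t2, 10  (cmp 7,10)
bne start: taken
$t3=95+23=118
$t6=M[116]=0
$t3=118|0=118
$t4=116+4=120
$t2=7+1=8
cmp $t2, 10  (cmp 8,10)
bne start: taken
$t3=118+0=118
$t6=M[120]=30
$t3=118|30=126
$t4=120+4=124
$t2=8+1=9
cmp $t2, 10  (cmp 9,10)
bne start: taken
$t3=126+30=156
$t6=M[124]=2
$t3=156|2=158
$t4=124+4=128
$t2=9+1=10
cmp $t2, 10  (cmp 10,10)
bne start: not taken
halt.

128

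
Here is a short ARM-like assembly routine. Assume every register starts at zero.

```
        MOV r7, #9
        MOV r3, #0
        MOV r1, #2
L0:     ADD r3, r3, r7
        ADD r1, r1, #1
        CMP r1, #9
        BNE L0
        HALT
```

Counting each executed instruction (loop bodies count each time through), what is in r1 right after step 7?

3

r7=9
r3=0
r1=2
r3=0+9=9
r1=2+1=3
CMP r1, #9  (cmp 3,9)
BNE L0: taken
After step 7: r1 = 3.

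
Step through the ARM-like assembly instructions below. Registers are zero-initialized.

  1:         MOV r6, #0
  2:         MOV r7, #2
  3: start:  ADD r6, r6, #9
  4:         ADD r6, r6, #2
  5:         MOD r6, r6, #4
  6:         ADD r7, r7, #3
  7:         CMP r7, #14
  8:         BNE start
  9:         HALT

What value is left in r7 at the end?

MOV r6, #0 → r6=0
MOV r7, #2 → r7=2
ADD r6, r6, #9 → r6=0+9=9
ADD r6, r6, #2 → r6=9+2=11
MOD r6, r6, #4 → r6=11%4=3
ADD r7, r7, #3 → r7=2+3=5
CMP r7, #14  (cmp 5,14)
BNE start: taken
ADD r6, r6, #9 → r6=3+9=12
ADD r6, r6, #2 → r6=12+2=14
MOD r6, r6, #4 → r6=14%4=2
ADD r7, r7, #3 → r7=5+3=8
CMP r7, #14  (cmp 8,14)
BNE start: taken
ADD r6, r6, #9 → r6=2+9=11
ADD r6, r6, #2 → r6=11+2=13
MOD r6, r6, #4 → r6=13%4=1
ADD r7, r7, #3 → r7=8+3=11
CMP r7, #14  (cmp 11,14)
BNE start: taken
ADD r6, r6, #9 → r6=1+9=10
ADD r6, r6, #2 → r6=10+2=12
MOD r6, r6, #4 → r6=12%4=0
ADD r7, r7, #3 → r7=11+3=14
CMP r7, #14  (cmp 14,14)
BNE start: not taken
halt.

14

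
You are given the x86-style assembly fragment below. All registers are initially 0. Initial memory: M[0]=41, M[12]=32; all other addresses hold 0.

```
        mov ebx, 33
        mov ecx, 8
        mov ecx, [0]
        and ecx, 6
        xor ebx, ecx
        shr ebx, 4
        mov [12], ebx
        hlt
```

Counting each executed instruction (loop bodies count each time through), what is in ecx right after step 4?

ebx=33
ecx=8
ecx=M[0]=41
ecx=41&6=0
After step 4: ecx = 0.

0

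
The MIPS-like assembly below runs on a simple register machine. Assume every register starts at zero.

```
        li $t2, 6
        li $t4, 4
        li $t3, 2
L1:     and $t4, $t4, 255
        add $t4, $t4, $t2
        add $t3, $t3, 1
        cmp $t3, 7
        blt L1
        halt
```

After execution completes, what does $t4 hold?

$t2=6
$t4=4
$t3=2
$t4=4&255=4
$t4=4+6=10
$t3=2+1=3
cmp $t3, 7  (cmp 3,7)
blt L1: taken
$t4=10&255=10
$t4=10+6=16
$t3=3+1=4
cmp $t3, 7  (cmp 4,7)
blt L1: taken
$t4=16&255=16
$t4=16+6=22
$t3=4+1=5
cmp $t3, 7  (cmp 5,7)
blt L1: taken
$t4=22&255=22
$t4=22+6=28
$t3=5+1=6
cmp $t3, 7  (cmp 6,7)
blt L1: taken
$t4=28&255=28
$t4=28+6=34
$t3=6+1=7
cmp $t3, 7  (cmp 7,7)
blt L1: not taken
halt.

34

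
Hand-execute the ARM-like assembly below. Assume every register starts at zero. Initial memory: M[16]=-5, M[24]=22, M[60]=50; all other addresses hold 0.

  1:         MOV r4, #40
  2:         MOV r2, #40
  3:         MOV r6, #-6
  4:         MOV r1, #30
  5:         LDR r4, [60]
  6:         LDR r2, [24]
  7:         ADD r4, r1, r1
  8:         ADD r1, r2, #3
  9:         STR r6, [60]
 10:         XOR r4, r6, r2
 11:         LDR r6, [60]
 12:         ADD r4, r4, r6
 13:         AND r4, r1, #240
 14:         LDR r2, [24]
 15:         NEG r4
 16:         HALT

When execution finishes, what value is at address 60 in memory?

-6

MOV r4, #40 → r4=40
MOV r2, #40 → r2=40
MOV r6, #-6 → r6=-6
MOV r1, #30 → r1=30
LDR r4, [60] → r4=M[60]=50
LDR r2, [24] → r2=M[24]=22
ADD r4, r1, r1 → r4=30+30=60
ADD r1, r2, #3 → r1=22+3=25
STR r6, [60] → M[60]=-6
XOR r4, r6, r2 → r4=(-6)^22=-20
LDR r6, [60] → r6=M[60]=-6
ADD r4, r4, r6 → r4=(-20)+(-6)=-26
AND r4, r1, #240 → r4=25&240=16
LDR r2, [24] → r2=M[24]=22
NEG r4 → r4=-(16)=-16
halt.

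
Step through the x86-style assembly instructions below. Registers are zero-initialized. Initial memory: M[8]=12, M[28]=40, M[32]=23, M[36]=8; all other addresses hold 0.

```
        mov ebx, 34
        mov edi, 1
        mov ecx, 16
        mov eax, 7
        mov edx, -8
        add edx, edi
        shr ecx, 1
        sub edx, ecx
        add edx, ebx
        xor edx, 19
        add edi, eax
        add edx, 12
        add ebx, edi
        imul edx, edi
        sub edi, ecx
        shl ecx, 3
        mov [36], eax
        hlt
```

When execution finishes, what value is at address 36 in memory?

mov ebx, 34 → ebx=34
mov edi, 1 → edi=1
mov ecx, 16 → ecx=16
mov eax, 7 → eax=7
mov edx, -8 → edx=-8
add edx, edi → edx=(-8)+1=-7
shr ecx, 1 → ecx=16>>1=8
sub edx, ecx → edx=(-7)-8=-15
add edx, ebx → edx=(-15)+34=19
xor edx, 19 → edx=19^19=0
add edi, eax → edi=1+7=8
add edx, 12 → edx=0+12=12
add ebx, edi → ebx=34+8=42
imul edx, edi → edx=12*8=96
sub edi, ecx → edi=8-8=0
shl ecx, 3 → ecx=8<<3=64
mov [36], eax → M[36]=7
halt.

7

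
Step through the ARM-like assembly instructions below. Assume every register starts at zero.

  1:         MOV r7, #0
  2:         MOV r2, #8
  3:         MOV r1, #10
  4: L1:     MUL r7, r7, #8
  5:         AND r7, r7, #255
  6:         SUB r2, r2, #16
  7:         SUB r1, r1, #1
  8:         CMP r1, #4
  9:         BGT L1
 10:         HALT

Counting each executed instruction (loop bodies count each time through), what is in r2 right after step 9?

-8

r7=0
r2=8
r1=10
r7=0*8=0
r7=0&255=0
r2=8-16=-8
r1=10-1=9
CMP r1, #4  (cmp 9,4)
BGT L1: taken
After step 9: r2 = -8.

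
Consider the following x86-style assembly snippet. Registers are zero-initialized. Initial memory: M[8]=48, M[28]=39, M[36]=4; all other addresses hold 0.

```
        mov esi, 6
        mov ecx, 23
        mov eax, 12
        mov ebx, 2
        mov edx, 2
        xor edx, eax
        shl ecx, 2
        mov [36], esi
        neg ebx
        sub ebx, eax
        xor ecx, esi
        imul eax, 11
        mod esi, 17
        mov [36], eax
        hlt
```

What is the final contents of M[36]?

132

esi=6
ecx=23
eax=12
ebx=2
edx=2
edx=2^12=14
ecx=23<<2=92
mov [36], esi → M[36]=6
ebx=-(2)=-2
ebx=(-2)-12=-14
ecx=92^6=90
eax=12*11=132
esi=6%17=6
mov [36], eax → M[36]=132
halt.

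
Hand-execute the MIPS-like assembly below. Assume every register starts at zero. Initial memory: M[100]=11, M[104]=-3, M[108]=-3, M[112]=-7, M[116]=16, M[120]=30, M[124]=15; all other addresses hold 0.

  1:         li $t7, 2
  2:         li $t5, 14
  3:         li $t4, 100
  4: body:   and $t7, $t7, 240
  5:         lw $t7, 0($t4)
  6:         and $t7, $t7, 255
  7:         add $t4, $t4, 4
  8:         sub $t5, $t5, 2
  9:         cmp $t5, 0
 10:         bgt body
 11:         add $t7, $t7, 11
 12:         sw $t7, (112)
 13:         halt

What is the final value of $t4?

$t7=2
$t5=14
$t4=100
$t7=2&240=0
$t7=M[100]=11
$t7=11&255=11
$t4=100+4=104
$t5=14-2=12
cmp $t5, 0  (cmp 12,0)
bgt body: taken
$t7=11&240=0
$t7=M[104]=-3
$t7=(-3)&255=253
$t4=104+4=108
$t5=12-2=10
cmp $t5, 0  (cmp 10,0)
bgt body: taken
$t7=253&240=240
$t7=M[108]=-3
$t7=(-3)&255=253
$t4=108+4=112
$t5=10-2=8
cmp $t5, 0  (cmp 8,0)
bgt body: taken
$t7=253&240=240
$t7=M[112]=-7
$t7=(-7)&255=249
$t4=112+4=116
$t5=8-2=6
cmp $t5, 0  (cmp 6,0)
bgt body: taken
$t7=249&240=240
$t7=M[116]=16
$t7=16&255=16
$t4=116+4=120
$t5=6-2=4
cmp $t5, 0  (cmp 4,0)
bgt body: taken
$t7=16&240=16
$t7=M[120]=30
$t7=30&255=30
$t4=120+4=124
$t5=4-2=2
cmp $t5, 0  (cmp 2,0)
bgt body: taken
$t7=30&240=16
$t7=M[124]=15
$t7=15&255=15
$t4=124+4=128
$t5=2-2=0
cmp $t5, 0  (cmp 0,0)
bgt body: not taken
$t7=15+11=26
sw $t7, (112) → M[112]=26
halt.

128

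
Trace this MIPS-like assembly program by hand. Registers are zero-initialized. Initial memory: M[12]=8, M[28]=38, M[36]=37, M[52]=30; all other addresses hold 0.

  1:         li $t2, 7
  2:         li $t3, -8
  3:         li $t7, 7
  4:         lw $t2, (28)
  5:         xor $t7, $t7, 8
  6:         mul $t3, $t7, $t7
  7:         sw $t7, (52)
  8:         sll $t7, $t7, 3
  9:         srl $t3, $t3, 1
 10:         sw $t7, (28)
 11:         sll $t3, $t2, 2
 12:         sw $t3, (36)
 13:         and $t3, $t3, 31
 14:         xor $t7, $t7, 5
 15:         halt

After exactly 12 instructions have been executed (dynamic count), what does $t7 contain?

120

li $t2, 7 → $t2=7
li $t3, -8 → $t3=-8
li $t7, 7 → $t7=7
lw $t2, (28) → $t2=M[28]=38
xor $t7, $t7, 8 → $t7=7^8=15
mul $t3, $t7, $t7 → $t3=15*15=225
sw $t7, (52) → M[52]=15
sll $t7, $t7, 3 → $t7=15<<3=120
srl $t3, $t3, 1 → $t3=225>>1=112
sw $t7, (28) → M[28]=120
sll $t3, $t2, 2 → $t3=38<<2=152
sw $t3, (36) → M[36]=152
After step 12: $t7 = 120.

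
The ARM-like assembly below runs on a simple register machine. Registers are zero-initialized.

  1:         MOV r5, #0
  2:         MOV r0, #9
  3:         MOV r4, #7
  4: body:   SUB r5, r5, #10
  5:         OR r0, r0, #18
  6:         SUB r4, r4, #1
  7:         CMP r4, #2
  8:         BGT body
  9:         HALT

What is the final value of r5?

-50

MOV r5, #0 → r5=0
MOV r0, #9 → r0=9
MOV r4, #7 → r4=7
SUB r5, r5, #10 → r5=0-10=-10
OR r0, r0, #18 → r0=9|18=27
SUB r4, r4, #1 → r4=7-1=6
CMP r4, #2  (cmp 6,2)
BGT body: taken
SUB r5, r5, #10 → r5=(-10)-10=-20
OR r0, r0, #18 → r0=27|18=27
SUB r4, r4, #1 → r4=6-1=5
CMP r4, #2  (cmp 5,2)
BGT body: taken
SUB r5, r5, #10 → r5=(-20)-10=-30
OR r0, r0, #18 → r0=27|18=27
SUB r4, r4, #1 → r4=5-1=4
CMP r4, #2  (cmp 4,2)
BGT body: taken
SUB r5, r5, #10 → r5=(-30)-10=-40
OR r0, r0, #18 → r0=27|18=27
SUB r4, r4, #1 → r4=4-1=3
CMP r4, #2  (cmp 3,2)
BGT body: taken
SUB r5, r5, #10 → r5=(-40)-10=-50
OR r0, r0, #18 → r0=27|18=27
SUB r4, r4, #1 → r4=3-1=2
CMP r4, #2  (cmp 2,2)
BGT body: not taken
halt.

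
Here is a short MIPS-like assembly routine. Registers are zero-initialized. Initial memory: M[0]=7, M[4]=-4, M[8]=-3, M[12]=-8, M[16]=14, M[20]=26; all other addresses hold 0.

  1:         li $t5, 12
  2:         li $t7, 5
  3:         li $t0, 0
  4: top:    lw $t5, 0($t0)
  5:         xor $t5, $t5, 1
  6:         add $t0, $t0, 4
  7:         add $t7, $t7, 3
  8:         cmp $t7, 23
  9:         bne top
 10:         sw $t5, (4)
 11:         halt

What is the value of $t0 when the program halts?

after li $t5, 12: $t5=12
after li $t7, 5: $t7=5
after li $t0, 0: $t0=0
after lw $t5, 0($t0): $t5=M[0]=7
after xor $t5, $t5, 1: $t5=7^1=6
after add $t0, $t0, 4: $t0=0+4=4
after add $t7, $t7, 3: $t7=5+3=8
cmp $t7, 23  (cmp 8,23)
bne top: taken
after lw $t5, 0($t0): $t5=M[4]=-4
after xor $t5, $t5, 1: $t5=(-4)^1=-3
after add $t0, $t0, 4: $t0=4+4=8
after add $t7, $t7, 3: $t7=8+3=11
cmp $t7, 23  (cmp 11,23)
bne top: taken
after lw $t5, 0($t0): $t5=M[8]=-3
after xor $t5, $t5, 1: $t5=(-3)^1=-4
after add $t0, $t0, 4: $t0=8+4=12
after add $t7, $t7, 3: $t7=11+3=14
cmp $t7, 23  (cmp 14,23)
bne top: taken
after lw $t5, 0($t0): $t5=M[12]=-8
after xor $t5, $t5, 1: $t5=(-8)^1=-7
after add $t0, $t0, 4: $t0=12+4=16
after add $t7, $t7, 3: $t7=14+3=17
cmp $t7, 23  (cmp 17,23)
bne top: taken
after lw $t5, 0($t0): $t5=M[16]=14
after xor $t5, $t5, 1: $t5=14^1=15
after add $t0, $t0, 4: $t0=16+4=20
after add $t7, $t7, 3: $t7=17+3=20
cmp $t7, 23  (cmp 20,23)
bne top: taken
after lw $t5, 0($t0): $t5=M[20]=26
after xor $t5, $t5, 1: $t5=26^1=27
after add $t0, $t0, 4: $t0=20+4=24
after add $t7, $t7, 3: $t7=20+3=23
cmp $t7, 23  (cmp 23,23)
bne top: not taken
sw $t5, (4) → M[4]=27
halt.

24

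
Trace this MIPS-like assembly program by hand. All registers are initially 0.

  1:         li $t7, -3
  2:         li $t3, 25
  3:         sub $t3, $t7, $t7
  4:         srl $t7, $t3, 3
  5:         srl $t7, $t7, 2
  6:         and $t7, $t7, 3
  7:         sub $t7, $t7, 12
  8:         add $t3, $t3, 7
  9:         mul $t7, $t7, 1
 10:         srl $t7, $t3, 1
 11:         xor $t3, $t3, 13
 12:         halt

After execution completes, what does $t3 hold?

after li $t7, -3: $t7=-3
after li $t3, 25: $t3=25
after sub $t3, $t7, $t7: $t3=(-3)-(-3)=0
after srl $t7, $t3, 3: $t7=0>>3=0
after srl $t7, $t7, 2: $t7=0>>2=0
after and $t7, $t7, 3: $t7=0&3=0
after sub $t7, $t7, 12: $t7=0-12=-12
after add $t3, $t3, 7: $t3=0+7=7
after mul $t7, $t7, 1: $t7=(-12)*1=-12
after srl $t7, $t3, 1: $t7=7>>1=3
after xor $t3, $t3, 13: $t3=7^13=10
halt.

10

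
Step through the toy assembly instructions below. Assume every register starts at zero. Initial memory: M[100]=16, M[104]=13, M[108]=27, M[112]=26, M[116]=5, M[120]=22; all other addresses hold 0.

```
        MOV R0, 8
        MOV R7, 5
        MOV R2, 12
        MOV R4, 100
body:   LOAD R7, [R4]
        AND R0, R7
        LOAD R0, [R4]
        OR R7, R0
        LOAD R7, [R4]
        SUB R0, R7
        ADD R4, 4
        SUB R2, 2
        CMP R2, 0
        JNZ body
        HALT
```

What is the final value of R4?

after MOV R0, 8: R0=8
after MOV R7, 5: R7=5
after MOV R2, 12: R2=12
after MOV R4, 100: R4=100
after LOAD R7, [R4]: R7=M[100]=16
after AND R0, R7: R0=8&16=0
after LOAD R0, [R4]: R0=M[100]=16
after OR R7, R0: R7=16|16=16
after LOAD R7, [R4]: R7=M[100]=16
after SUB R0, R7: R0=16-16=0
after ADD R4, 4: R4=100+4=104
after SUB R2, 2: R2=12-2=10
CMP R2, 0  (cmp 10,0)
JNZ body: taken
after LOAD R7, [R4]: R7=M[104]=13
after AND R0, R7: R0=0&13=0
after LOAD R0, [R4]: R0=M[104]=13
after OR R7, R0: R7=13|13=13
after LOAD R7, [R4]: R7=M[104]=13
after SUB R0, R7: R0=13-13=0
after ADD R4, 4: R4=104+4=108
after SUB R2, 2: R2=10-2=8
CMP R2, 0  (cmp 8,0)
JNZ body: taken
after LOAD R7, [R4]: R7=M[108]=27
after AND R0, R7: R0=0&27=0
after LOAD R0, [R4]: R0=M[108]=27
after OR R7, R0: R7=27|27=27
after LOAD R7, [R4]: R7=M[108]=27
after SUB R0, R7: R0=27-27=0
after ADD R4, 4: R4=108+4=112
after SUB R2, 2: R2=8-2=6
CMP R2, 0  (cmp 6,0)
JNZ body: taken
after LOAD R7, [R4]: R7=M[112]=26
after AND R0, R7: R0=0&26=0
after LOAD R0, [R4]: R0=M[112]=26
after OR R7, R0: R7=26|26=26
after LOAD R7, [R4]: R7=M[112]=26
after SUB R0, R7: R0=26-26=0
after ADD R4, 4: R4=112+4=116
after SUB R2, 2: R2=6-2=4
CMP R2, 0  (cmp 4,0)
JNZ body: taken
after LOAD R7, [R4]: R7=M[116]=5
after AND R0, R7: R0=0&5=0
after LOAD R0, [R4]: R0=M[116]=5
after OR R7, R0: R7=5|5=5
after LOAD R7, [R4]: R7=M[116]=5
after SUB R0, R7: R0=5-5=0
after ADD R4, 4: R4=116+4=120
after SUB R2, 2: R2=4-2=2
CMP R2, 0  (cmp 2,0)
JNZ body: taken
after LOAD R7, [R4]: R7=M[120]=22
after AND R0, R7: R0=0&22=0
after LOAD R0, [R4]: R0=M[120]=22
after OR R7, R0: R7=22|22=22
after LOAD R7, [R4]: R7=M[120]=22
after SUB R0, R7: R0=22-22=0
after ADD R4, 4: R4=120+4=124
after SUB R2, 2: R2=2-2=0
CMP R2, 0  (cmp 0,0)
JNZ body: not taken
halt.

124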